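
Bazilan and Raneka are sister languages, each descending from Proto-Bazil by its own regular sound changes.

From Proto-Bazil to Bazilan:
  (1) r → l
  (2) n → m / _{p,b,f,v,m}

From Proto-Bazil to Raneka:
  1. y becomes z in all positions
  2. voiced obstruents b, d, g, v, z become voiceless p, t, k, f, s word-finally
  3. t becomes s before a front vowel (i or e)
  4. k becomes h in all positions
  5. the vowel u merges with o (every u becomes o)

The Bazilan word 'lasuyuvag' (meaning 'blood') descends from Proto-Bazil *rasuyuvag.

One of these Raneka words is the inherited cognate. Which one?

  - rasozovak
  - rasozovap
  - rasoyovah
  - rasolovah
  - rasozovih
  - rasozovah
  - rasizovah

rasozovah

Raneka: start from *rasuyuvag.
  rule 1 (unconditioned shift): rasuyuvag → rasuzuvag
  rule 2 (final devoicing): rasuzuvag → rasuzuvak
  rule 3: no change — rasuzuvak
  rule 4 (unconditioned shift): rasuzuvak → rasuzuvah
  rule 5 (vowel merger): rasuzuvah → rasozovah
  ⇒ Raneka rasozovah
Only 'rasozovah' matches the regular Raneka development of *rasuyuvag.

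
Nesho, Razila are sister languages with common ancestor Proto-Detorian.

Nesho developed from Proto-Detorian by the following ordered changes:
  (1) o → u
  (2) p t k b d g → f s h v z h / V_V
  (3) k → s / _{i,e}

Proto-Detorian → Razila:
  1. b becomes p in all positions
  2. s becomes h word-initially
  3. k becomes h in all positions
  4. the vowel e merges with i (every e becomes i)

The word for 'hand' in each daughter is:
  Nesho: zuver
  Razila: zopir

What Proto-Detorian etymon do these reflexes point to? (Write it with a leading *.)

*zober

Position 4: Nesho has e, Razila has i. Nesho preserves e here (none of its changes turn any other segment into e), so the proto-segment is *e.
Position 3: Nesho has v, Razila has p. Taking the neighbouring segments as reconstructed: Nesho v could go back to *b or *v; Razila p could go back to *p or *b — the one source consistent with every daughter is *b.
This points to *zober. Verify forward in each daughter:
Nesho: start from *zober.
  rule 1 (vowel merger): zober → zuber
  rule 2 (intervocalic lenition): zuber → zuver
  rule 3: no change — zuver
  ⇒ Nesho zuver
Razila: *zober > zoper > zopir  (by unconditioned shift, vowel merger)
Only *zober yields all of Nesho zuver, Razila zopir.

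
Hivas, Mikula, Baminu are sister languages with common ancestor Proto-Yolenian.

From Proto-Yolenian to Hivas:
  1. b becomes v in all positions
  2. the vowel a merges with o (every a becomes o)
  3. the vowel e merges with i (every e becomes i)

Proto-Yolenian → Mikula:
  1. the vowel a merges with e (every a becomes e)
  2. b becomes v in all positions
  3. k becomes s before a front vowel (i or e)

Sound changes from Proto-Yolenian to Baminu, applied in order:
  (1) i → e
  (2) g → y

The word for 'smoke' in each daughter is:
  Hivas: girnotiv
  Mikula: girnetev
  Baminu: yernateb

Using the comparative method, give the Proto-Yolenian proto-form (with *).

*girnateb

Position 7: Hivas has i, Mikula has e, Baminu has e. Taking the neighbouring segments as reconstructed: Hivas i could go back to *e or *i; Mikula e could go back to *a or *e; Baminu e could go back to *e or *i — the one source consistent with every daughter is *e.
Position 1: Hivas has g, Mikula has g, Baminu has y. Hivas preserves g here (none of its changes turn any other segment into g), so the proto-segment is *g.
Position 8: Hivas has v, Mikula has v, Baminu has b. Baminu preserves b here (none of its changes turn any other segment into b), so the proto-segment is *b.
This points to *girnateb. Verify forward in each daughter:
Hivas: start from *girnateb.
  rule 1 (unconditioned shift): girnateb → girnatev
  rule 2 (vowel merger): girnatev → girnotev
  rule 3 (vowel merger): girnotev → girnotiv
  ⇒ Hivas girnotiv
Mikula: *girnateb > girneteb > girnetev  (by vowel merger, unconditioned shift)
Baminu: *girnateb > gernateb > yernateb  (by vowel merger, unconditioned shift)
Only *girnateb yields all of Hivas girnotiv, Mikula girnetev, Baminu yernateb.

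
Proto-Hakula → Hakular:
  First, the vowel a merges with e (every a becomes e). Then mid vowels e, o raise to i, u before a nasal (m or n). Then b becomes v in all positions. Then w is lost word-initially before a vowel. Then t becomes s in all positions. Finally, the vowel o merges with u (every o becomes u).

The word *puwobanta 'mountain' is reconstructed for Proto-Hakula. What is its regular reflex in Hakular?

puwuvinse

Hakular: *puwobanta > puwobente > puwobinte > puwovinte > puwovinse > puwuvinse  (by vowel merger, pre-nasal raising, unconditioned shift, unconditioned shift, vowel merger)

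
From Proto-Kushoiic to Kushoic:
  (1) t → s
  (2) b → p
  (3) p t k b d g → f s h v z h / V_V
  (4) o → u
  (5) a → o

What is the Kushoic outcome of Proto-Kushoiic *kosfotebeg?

kusfusefeg

Kushoic: start from *kosfotebeg.
  rule 1 (unconditioned shift): kosfotebeg → kosfosebeg
  rule 2 (unconditioned shift): kosfosebeg → kosfosepeg
  rule 3 (intervocalic lenition): kosfosepeg → kosfosefeg
  rule 4 (vowel merger): kosfosefeg → kusfusefeg
  rule 5: no change — kusfusefeg
  ⇒ Kushoic kusfusefeg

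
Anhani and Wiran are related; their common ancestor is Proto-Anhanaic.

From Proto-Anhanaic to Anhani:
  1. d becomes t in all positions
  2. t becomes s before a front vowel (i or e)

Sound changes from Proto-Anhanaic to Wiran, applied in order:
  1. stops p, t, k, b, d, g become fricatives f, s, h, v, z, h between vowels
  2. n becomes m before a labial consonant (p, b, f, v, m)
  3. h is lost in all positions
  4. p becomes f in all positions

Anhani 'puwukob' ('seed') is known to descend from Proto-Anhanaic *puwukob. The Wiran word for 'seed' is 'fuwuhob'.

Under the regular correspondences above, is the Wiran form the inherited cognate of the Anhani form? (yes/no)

Derive the expected Wiran reflex of *puwukob:
Wiran: start from *puwukob.
  rule 1 (intervocalic lenition): puwukob → puwuhob
  rule 2: no change — puwuhob
  rule 3 (h-loss): puwuhob → puwuob
  rule 4 (unconditioned shift): puwuob → fuwuob
  ⇒ Wiran fuwuob
The regular Wiran reflex would be 'fuwuob', but the attested form is 'fuwuhob'. The correspondence is irregular, so they are not cognates (the Wiran form has a different source).

no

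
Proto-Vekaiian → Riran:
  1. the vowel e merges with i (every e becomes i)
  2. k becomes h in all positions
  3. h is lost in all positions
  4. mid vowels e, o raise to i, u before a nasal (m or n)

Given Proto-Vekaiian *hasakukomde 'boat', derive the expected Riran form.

asauumdi

Riran: *hasakukomde > hasakukomdi > hasahuhomdi > asauomdi > asauumdi  (by vowel merger, unconditioned shift, h-loss, pre-nasal raising)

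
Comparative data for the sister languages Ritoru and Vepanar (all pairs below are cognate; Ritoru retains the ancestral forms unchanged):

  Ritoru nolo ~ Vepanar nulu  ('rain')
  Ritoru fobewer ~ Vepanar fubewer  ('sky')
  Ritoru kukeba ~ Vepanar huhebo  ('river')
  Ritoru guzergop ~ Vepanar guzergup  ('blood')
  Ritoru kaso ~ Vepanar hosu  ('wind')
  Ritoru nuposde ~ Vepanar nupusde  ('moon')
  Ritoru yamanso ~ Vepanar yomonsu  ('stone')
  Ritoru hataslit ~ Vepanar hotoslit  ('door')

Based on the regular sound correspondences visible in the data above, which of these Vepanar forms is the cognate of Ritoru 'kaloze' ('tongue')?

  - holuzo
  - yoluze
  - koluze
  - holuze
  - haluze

kaso ~ hosu — Ritoru k corresponds to Vepanar h word-initially before a back vowel.
kaso ~ hosu, hataslit ~ hotoslit — Ritoru a corresponds to Vepanar o after a consonant, before a consonant other than r, m, n, p, b, f, v.
nolo ~ nulu, nuposde ~ nupusde — Ritoru o corresponds to Vepanar u after a consonant, before a consonant other than r, m, n, p, b, f, v.
Applying these to Ritoru 'kaloze':
  kaloze → haloze   (k→h word-initially before a back vowel)
  haloze → holoze   (a→o after a consonant, before a consonant other than r, m, n, p, b, f, v)
  holoze → holuze   (o→u after a consonant, before a consonant other than r, m, n, p, b, f, v)
So the Vepanar cognate is 'holuze'.

holuze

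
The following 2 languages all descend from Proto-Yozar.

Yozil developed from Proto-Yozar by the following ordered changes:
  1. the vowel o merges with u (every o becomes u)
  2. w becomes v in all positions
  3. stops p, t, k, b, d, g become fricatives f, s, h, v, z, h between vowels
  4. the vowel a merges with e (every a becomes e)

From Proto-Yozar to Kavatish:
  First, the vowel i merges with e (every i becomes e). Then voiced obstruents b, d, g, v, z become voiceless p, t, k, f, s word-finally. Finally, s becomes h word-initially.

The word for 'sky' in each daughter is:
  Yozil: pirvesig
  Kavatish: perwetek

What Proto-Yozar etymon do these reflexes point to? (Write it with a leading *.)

*pirwetig

Position 4: Yozil has v, Kavatish has w. Kavatish preserves w here (none of its changes turn any other segment into w), so the proto-segment is *w.
Position 2: Yozil has i, Kavatish has e. Yozil preserves i here (none of its changes turn any other segment into i), so the proto-segment is *i.
Continuing position by position gives *pirwetig; check it forward:
Yozil: start from *pirwetig.
  rule 1: no change — pirwetig
  rule 2 (unconditioned shift): pirwetig → pirvetig
  rule 3 (intervocalic lenition): pirvetig → pirvesig
  rule 4: no change — pirvesig
  ⇒ Yozil pirvesig
Kavatish: *pirwetig > perweteg > perwetek  (by vowel merger, final devoicing)
No other proto-form is consistent with every reflex, so the reconstruction is *pirwetig.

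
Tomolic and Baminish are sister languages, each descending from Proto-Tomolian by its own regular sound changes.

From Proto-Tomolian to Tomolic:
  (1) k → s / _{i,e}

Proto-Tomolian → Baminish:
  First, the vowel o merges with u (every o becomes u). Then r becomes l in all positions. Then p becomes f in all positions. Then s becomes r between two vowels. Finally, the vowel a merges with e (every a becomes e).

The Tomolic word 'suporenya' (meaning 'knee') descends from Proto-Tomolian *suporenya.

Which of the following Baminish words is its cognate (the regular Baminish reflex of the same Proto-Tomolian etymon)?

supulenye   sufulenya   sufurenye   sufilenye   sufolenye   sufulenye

sufulenye

Baminish: *suporenya > supurenya > supulenya > sufulenya > sufulenye  (by vowel merger, unconditioned shift, unconditioned shift, vowel merger)
The other candidates each miss or misapply at least one Baminish change.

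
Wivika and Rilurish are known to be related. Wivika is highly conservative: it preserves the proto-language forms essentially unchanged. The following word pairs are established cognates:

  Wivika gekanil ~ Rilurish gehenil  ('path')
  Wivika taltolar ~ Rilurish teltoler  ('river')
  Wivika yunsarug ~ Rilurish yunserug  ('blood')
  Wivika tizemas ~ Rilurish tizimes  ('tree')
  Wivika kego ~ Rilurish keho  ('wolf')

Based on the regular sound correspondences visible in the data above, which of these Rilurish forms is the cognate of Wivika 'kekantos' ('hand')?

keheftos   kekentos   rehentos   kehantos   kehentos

gekanil ~ gehenil — Wivika k corresponds to Rilurish h between vowels (before a back vowel).
gekanil ~ gehenil — Wivika a corresponds to Rilurish e after a consonant, before a nasal.
Applying these to Wivika 'kekantos':
  kekantos → kehantos   (k→h between vowels (before a back vowel))
  kehantos → kehentos   (a→e after a consonant, before a nasal)
So the Rilurish cognate is 'kehentos'.

kehentos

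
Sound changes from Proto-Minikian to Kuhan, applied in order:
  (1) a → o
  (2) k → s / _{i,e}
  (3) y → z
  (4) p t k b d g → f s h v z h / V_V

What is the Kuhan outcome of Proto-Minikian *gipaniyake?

gifonizose

Kuhan: start from *gipaniyake.
  rule 1 (vowel merger): gipaniyake → giponiyoke
  rule 2 (palatalisation): giponiyoke → giponiyose
  rule 3 (unconditioned shift): giponiyose → giponizose
  rule 4 (intervocalic lenition): giponizose → gifonizose
  ⇒ Kuhan gifonizose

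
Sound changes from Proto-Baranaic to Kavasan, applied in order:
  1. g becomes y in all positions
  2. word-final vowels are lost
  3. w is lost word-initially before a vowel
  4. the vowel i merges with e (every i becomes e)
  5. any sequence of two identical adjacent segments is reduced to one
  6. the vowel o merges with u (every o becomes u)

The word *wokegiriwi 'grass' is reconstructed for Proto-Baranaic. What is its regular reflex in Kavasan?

Kavasan: *wokegiriwi
  wokegiriwi → wokeyiriwi   [unconditioned shift]
  wokeyiriwi → wokeyiriw   [apocope]
  wokeyiriw → okeyiriw   [glide loss]
  okeyiriw → okeyerew   [vowel merger]
  okeyerew (rule 5 does not apply)
  okeyerew → ukeyerew   [vowel merger]
  giving Kavasan ukeyerew.

ukeyerew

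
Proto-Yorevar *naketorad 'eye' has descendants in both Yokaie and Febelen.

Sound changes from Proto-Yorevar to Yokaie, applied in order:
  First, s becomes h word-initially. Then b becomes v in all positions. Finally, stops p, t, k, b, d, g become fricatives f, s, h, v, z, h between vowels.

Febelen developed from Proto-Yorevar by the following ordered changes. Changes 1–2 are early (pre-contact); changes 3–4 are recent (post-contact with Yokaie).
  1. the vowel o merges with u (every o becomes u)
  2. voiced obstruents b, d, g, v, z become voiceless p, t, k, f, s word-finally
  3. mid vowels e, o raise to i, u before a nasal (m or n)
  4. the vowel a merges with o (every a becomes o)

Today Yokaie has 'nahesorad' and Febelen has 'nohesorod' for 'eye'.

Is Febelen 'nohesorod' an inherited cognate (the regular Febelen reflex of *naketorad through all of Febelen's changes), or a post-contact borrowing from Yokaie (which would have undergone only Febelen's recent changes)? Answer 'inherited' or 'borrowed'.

If inherited, *naketorad would pass through all of Febelen's changes:
Febelen: start from *naketorad.
  rule 1 (vowel merger): naketorad → naketurad
  rule 2 (final devoicing): naketurad → naketurat
  rule 3: no change — naketurat
  rule 4 (vowel merger): naketurat → noketurot
  ⇒ Febelen noketurot
If borrowed from Yokaie 'nahesorad' after the early changes, it would undergo only the recent ones:
  rule 3 (pre-nasal raising): no change (nahesorad)
  rule 4 (vowel merger): nahesorad → nohesorod
  ⇒ as a loan: nohesorod
Febelen 'nohesorod' matches the loan outcome 'nohesorod', not the inherited 'noketurot' — it skipped the early Febelen changes, so it was borrowed from Yokaie.

borrowed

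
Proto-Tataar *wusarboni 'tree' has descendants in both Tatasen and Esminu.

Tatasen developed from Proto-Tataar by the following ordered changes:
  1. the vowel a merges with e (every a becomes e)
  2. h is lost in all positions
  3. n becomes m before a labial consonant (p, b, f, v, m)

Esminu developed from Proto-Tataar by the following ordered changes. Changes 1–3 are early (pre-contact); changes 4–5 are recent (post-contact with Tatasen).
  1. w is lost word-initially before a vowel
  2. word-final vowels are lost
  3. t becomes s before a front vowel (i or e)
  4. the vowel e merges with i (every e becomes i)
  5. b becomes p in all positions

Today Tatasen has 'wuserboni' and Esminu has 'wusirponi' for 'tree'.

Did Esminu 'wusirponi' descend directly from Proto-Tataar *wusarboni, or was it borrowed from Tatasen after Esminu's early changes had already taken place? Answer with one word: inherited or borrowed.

If inherited, *wusarboni would pass through all of Esminu's changes:
Esminu: *wusarboni > usarboni > usarbon > usarpon  (by glide loss, apocope, unconditioned shift)
If borrowed from Tatasen 'wuserboni' after the early changes, it would undergo only the recent ones:
  rule 4 (vowel merger): wuserboni → wusirboni
  rule 5 (unconditioned shift): wusirboni → wusirponi
  ⇒ as a loan: wusirponi
Esminu 'wusirponi' matches the loan outcome 'wusirponi', not the inherited 'usarpon' — it skipped the early Esminu changes, so it was borrowed from Tatasen.

borrowed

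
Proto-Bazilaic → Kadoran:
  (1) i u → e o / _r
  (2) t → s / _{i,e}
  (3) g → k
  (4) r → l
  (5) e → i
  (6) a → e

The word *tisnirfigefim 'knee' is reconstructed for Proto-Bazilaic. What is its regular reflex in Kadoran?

Kadoran: *tisnirfigefim > tisnerfigefim > sisnerfigefim > sisnerfikefim > sisnelfikefim > sisnilfikifim  (by pre-rhotic lowering, palatalisation, unconditioned shift, unconditioned shift, vowel merger)

sisnilfikifim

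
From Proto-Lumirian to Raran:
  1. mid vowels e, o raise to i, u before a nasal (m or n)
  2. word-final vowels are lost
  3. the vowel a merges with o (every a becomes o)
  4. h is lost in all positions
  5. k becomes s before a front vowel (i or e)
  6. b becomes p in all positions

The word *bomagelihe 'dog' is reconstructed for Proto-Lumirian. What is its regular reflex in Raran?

pumogeli

Raran: start from *bomagelihe.
  rule 1 (pre-nasal raising): bomagelihe → bumagelihe
  rule 2 (apocope): bumagelihe → bumagelih
  rule 3 (vowel merger): bumagelih → bumogelih
  rule 4 (h-loss): bumogelih → bumogeli
  rule 5: no change — bumogeli
  rule 6 (unconditioned shift): bumogeli → pumogeli
  ⇒ Raran pumogeli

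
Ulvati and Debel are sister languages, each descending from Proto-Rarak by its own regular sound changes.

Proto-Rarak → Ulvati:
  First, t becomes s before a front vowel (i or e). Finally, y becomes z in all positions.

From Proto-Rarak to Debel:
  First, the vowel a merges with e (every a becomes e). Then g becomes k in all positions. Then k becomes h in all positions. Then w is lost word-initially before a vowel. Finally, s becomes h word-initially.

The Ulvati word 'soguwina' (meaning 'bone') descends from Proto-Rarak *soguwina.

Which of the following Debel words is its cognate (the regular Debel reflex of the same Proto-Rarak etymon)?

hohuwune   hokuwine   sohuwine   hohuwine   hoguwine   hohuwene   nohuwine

hohuwine

Debel: start from *soguwina.
  rule 1 (vowel merger): soguwina → soguwine
  rule 2 (unconditioned shift): soguwine → sokuwine
  rule 3 (unconditioned shift): sokuwine → sohuwine
  rule 4: no change — sohuwine
  rule 5 (debuccalisation): sohuwine → hohuwine
  ⇒ Debel hohuwine
The other candidates each miss or misapply at least one Debel change.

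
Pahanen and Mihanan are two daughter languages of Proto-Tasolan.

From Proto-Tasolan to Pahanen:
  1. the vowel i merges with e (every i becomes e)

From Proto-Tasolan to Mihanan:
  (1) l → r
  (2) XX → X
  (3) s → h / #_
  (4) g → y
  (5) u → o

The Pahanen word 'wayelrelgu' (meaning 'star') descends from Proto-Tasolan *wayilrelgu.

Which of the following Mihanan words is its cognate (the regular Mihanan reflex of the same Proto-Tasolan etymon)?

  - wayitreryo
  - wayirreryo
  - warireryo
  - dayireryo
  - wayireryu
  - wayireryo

wayireryo

Mihanan: *wayilrelgu
  wayilrelgu → wayirrergu   [unconditioned shift]
  wayirrergu → wayirergu   [degemination]
  wayirergu (rule 3 does not apply)
  wayirergu → wayireryu   [unconditioned shift]
  wayireryu → wayireryo   [vowel merger]
  giving Mihanan wayireryo.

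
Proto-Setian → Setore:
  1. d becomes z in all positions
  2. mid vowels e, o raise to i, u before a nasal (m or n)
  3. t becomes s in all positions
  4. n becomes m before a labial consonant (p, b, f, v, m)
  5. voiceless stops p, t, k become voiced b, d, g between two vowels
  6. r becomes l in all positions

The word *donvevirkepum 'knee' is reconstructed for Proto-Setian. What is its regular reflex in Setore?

Setore: *donvevirkepum
  donvevirkepum → zonvevirkepum   [unconditioned shift]
  zonvevirkepum → zunvevirkepum   [pre-nasal raising]
  zunvevirkepum (rule 3 does not apply)
  zunvevirkepum → zumvevirkepum   [nasal place assimilation]
  zumvevirkepum → zumvevirkebum   [intervocalic voicing]
  zumvevirkebum → zumvevilkebum   [unconditioned shift]
  giving Setore zumvevilkebum.

zumvevilkebum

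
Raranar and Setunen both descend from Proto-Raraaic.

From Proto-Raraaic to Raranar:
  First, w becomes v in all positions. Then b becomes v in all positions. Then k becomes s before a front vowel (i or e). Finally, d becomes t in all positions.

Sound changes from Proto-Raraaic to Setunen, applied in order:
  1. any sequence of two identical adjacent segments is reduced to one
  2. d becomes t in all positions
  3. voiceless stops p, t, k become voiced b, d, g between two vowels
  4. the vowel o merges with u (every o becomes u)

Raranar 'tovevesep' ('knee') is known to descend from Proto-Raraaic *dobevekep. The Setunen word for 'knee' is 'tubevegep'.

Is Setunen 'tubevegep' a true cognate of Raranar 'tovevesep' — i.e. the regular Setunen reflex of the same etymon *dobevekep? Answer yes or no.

Derive the expected Setunen reflex of *dobevekep:
Setunen: *dobevekep
  dobevekep (rule 1 does not apply)
  dobevekep → tobevekep   [unconditioned shift]
  tobevekep → tobevegep   [intervocalic voicing]
  tobevegep → tubevegep   [vowel merger]
  giving Setunen tubevegep.
Setunen 'tubevegep' matches the regular reflex exactly, so the pair is cognate.

yes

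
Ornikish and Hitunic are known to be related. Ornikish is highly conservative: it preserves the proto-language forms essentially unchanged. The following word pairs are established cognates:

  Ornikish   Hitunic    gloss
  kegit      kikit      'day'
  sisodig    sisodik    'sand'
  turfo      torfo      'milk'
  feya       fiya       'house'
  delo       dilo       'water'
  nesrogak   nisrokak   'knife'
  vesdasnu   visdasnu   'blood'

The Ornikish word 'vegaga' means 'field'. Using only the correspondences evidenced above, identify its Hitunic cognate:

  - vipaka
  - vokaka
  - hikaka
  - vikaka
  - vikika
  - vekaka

kegit ~ kikit, feya ~ fiya — Ornikish e corresponds to Hitunic i after a consonant, before a consonant other than r, m, n, p, b, f, v.
nesrogak ~ nisrokak — Ornikish g corresponds to Hitunic k between vowels (before a back vowel).
Applying these to Ornikish 'vegaga':
  vegaga → vigaga   (e→i after a consonant, before a consonant other than r, m, n, p, b, f, v)
  vigaga → vikaga   (g→k between vowels (before a back vowel))
  vikaga → vikaka   (g→k between vowels (before a back vowel))
So the Hitunic cognate is 'vikaka'.

vikaka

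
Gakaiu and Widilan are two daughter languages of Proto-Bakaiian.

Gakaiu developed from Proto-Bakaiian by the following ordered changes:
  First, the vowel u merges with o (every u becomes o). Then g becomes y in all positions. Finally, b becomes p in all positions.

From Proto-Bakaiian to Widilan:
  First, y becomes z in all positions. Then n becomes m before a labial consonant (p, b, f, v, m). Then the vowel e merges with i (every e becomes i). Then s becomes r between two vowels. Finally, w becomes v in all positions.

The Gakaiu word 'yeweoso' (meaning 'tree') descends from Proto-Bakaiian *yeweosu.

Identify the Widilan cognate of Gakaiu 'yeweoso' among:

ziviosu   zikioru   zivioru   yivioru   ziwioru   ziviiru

Widilan: *yeweosu
  yeweosu → zeweosu   [unconditioned shift]
  zeweosu (rule 2 does not apply)
  zeweosu → ziwiosu   [vowel merger]
  ziwiosu → ziwioru   [rhotacism]
  ziwioru → zivioru   [unconditioned shift]
  giving Widilan zivioru.
Among the options, 'zivioru' alone shows every Widilan change applied in order.

zivioru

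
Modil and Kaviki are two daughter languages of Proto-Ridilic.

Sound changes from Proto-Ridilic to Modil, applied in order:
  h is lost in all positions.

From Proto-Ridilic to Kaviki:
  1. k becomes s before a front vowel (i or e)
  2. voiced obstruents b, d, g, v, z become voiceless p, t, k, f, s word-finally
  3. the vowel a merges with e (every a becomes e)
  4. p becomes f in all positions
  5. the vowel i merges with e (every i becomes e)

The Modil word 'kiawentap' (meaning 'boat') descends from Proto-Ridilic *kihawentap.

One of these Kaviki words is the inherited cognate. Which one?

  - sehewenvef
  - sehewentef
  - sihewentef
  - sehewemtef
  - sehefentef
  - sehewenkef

sehewentef

Kaviki: start from *kihawentap.
  rule 1 (palatalisation): kihawentap → sihawentap
  rule 2: no change — sihawentap
  rule 3 (vowel merger): sihawentap → sihewentep
  rule 4 (unconditioned shift): sihewentep → sihewentef
  rule 5 (vowel merger): sihewentef → sehewentef
  ⇒ Kaviki sehewentef
Only 'sehewentef' matches the regular Kaviki development of *kihawentap.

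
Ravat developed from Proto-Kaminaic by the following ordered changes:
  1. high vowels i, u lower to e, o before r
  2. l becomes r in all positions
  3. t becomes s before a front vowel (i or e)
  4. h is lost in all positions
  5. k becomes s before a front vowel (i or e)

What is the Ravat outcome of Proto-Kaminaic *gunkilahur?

Ravat: start from *gunkilahur.
  rule 1 (pre-rhotic lowering): gunkilahur → gunkilahor
  rule 2 (unconditioned shift): gunkilahor → gunkirahor
  rule 3: no change — gunkirahor
  rule 4 (h-loss): gunkirahor → gunkiraor
  rule 5 (palatalisation): gunkiraor → gunsiraor
  ⇒ Ravat gunsiraor

gunsiraor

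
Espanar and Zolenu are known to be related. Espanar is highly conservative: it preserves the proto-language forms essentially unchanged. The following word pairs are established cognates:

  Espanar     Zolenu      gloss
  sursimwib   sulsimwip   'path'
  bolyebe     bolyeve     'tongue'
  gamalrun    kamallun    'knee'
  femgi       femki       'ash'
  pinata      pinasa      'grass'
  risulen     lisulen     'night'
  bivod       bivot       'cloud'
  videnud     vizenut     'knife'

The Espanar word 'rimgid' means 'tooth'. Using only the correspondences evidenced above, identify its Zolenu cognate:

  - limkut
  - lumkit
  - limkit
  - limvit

risulen ~ lisulen — Espanar r corresponds to Zolenu l word-initially before a front vowel.
femgi ~ femki — Espanar g corresponds to Zolenu k after a consonant, before a front vowel.
bivod ~ bivot, videnud ~ vizenut — Espanar d corresponds to Zolenu t word-finally.
Applying these to Espanar 'rimgid':
  rimgid → limgid   (r→l word-initially before a front vowel)
  limgid → limkid   (g→k after a consonant, before a front vowel)
  limkid → limkit   (d→t word-finally)
So the Zolenu cognate is 'limkit'.

limkit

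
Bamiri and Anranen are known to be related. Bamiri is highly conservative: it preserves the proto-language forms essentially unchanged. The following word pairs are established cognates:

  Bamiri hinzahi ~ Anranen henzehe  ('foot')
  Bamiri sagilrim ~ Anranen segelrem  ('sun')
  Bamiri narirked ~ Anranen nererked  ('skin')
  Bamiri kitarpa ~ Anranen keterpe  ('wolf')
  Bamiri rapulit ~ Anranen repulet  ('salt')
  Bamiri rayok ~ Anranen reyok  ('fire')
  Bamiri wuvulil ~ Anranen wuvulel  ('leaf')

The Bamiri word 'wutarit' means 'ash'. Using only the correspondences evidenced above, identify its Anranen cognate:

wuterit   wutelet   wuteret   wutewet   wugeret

narirked ~ nererked, kitarpa ~ keterpe — Bamiri a corresponds to Anranen e after a consonant, before r.
sagilrim ~ segelrem, kitarpa ~ keterpe — Bamiri i corresponds to Anranen e after a consonant, before a consonant other than r, m, n, p, b, f, v.
Applying these to Bamiri 'wutarit':
  wutarit → wuterit   (a→e after a consonant, before r)
  wuterit → wuteret   (i→e after a consonant, before a consonant other than r, m, n, p, b, f, v)
So the Anranen cognate is 'wuteret'.

wuteret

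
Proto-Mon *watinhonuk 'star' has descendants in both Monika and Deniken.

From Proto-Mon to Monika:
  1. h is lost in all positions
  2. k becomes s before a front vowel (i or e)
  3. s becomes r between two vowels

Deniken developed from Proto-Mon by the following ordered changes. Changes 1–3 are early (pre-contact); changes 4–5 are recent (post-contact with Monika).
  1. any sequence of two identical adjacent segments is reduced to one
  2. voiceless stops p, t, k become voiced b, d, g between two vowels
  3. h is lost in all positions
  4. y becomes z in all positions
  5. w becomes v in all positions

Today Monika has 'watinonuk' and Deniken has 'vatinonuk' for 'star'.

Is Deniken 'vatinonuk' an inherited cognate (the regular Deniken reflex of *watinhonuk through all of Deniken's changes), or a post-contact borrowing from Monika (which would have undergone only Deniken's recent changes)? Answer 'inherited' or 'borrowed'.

If inherited, *watinhonuk would pass through all of Deniken's changes:
Deniken: start from *watinhonuk.
  rule 1: no change — watinhonuk
  rule 2 (intervocalic voicing): watinhonuk → wadinhonuk
  rule 3 (h-loss): wadinhonuk → wadinonuk
  rule 4: no change — wadinonuk
  rule 5 (unconditioned shift): wadinonuk → vadinonuk
  ⇒ Deniken vadinonuk
If borrowed from Monika 'watinonuk' after the early changes, it would undergo only the recent ones:
  rule 4 (unconditioned shift): no change (watinonuk)
  rule 5 (unconditioned shift): watinonuk → vatinonuk
  ⇒ as a loan: vatinonuk
Deniken 'vatinonuk' matches the loan outcome 'vatinonuk', not the inherited 'vadinonuk' — it skipped the early Deniken changes, so it was borrowed from Monika.

borrowed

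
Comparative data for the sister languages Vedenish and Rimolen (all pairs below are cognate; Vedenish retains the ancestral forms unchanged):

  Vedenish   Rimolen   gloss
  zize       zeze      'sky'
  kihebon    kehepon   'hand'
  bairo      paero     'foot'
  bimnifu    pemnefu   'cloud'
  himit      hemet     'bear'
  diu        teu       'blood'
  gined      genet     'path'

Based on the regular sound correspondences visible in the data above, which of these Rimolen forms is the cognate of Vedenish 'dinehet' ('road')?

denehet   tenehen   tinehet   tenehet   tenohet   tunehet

diu ~ teu — Vedenish d corresponds to Rimolen t word-initially before a front vowel.
gined ~ genet — Vedenish i corresponds to Rimolen e after a consonant, before a nasal.
Applying these to Vedenish 'dinehet':
  dinehet → tinehet   (d→t word-initially before a front vowel)
  tinehet → tenehet   (i→e after a consonant, before a nasal)
So the Rimolen cognate is 'tenehet'.

tenehet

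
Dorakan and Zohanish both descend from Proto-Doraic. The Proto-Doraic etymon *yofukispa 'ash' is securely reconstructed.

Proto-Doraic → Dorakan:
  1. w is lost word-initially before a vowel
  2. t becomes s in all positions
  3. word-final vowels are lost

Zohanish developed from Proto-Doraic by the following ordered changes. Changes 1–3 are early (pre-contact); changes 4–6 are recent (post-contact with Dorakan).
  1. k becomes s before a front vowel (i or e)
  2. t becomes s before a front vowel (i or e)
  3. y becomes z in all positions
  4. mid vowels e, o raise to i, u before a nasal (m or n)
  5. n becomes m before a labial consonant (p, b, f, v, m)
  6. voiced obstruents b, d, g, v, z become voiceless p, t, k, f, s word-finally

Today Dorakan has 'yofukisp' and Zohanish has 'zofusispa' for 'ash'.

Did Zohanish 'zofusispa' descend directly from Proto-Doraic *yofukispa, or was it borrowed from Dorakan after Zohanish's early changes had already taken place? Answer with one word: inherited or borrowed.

inherited

If inherited, *yofukispa would pass through all of Zohanish's changes:
Zohanish: start from *yofukispa.
  rule 1 (palatalisation): yofukispa → yofusispa
  rule 2: no change — yofusispa
  rule 3 (unconditioned shift): yofusispa → zofusispa
  rule 4: no change — zofusispa
  rule 5: no change — zofusispa
  rule 6: no change — zofusispa
  ⇒ Zohanish zofusispa
If borrowed from Dorakan 'yofukisp' after the early changes, it would undergo only the recent ones:
  rule 4 (pre-nasal raising): no change (yofukisp)
  rule 5 (nasal place assimilation): no change (yofukisp)
  rule 6 (final devoicing): no change (yofukisp)
  ⇒ as a loan: yofukisp
Zohanish 'zofusispa' matches the inherited outcome exactly, so it is an inherited cognate, not a loan.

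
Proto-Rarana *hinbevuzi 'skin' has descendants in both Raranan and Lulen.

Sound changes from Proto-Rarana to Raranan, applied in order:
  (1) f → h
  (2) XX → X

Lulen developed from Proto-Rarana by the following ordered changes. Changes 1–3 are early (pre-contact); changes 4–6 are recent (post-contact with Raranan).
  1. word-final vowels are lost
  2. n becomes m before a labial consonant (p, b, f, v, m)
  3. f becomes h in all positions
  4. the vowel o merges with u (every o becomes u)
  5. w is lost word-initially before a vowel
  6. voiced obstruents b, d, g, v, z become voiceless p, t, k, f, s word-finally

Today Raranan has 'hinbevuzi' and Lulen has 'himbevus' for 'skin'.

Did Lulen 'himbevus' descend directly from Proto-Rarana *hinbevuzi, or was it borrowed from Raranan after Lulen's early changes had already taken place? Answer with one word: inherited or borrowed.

If inherited, *hinbevuzi would pass through all of Lulen's changes:
Lulen: *hinbevuzi > hinbevuz > himbevuz > himbevus  (by apocope, nasal place assimilation, final devoicing)
If borrowed from Raranan 'hinbevuzi' after the early changes, it would undergo only the recent ones:
  rule 4 (vowel merger): no change (hinbevuzi)
  rule 5 (glide loss): no change (hinbevuzi)
  rule 6 (final devoicing): no change (hinbevuzi)
  ⇒ as a loan: hinbevuzi
Lulen 'himbevus' matches the inherited outcome exactly, so it is an inherited cognate, not a loan.

inherited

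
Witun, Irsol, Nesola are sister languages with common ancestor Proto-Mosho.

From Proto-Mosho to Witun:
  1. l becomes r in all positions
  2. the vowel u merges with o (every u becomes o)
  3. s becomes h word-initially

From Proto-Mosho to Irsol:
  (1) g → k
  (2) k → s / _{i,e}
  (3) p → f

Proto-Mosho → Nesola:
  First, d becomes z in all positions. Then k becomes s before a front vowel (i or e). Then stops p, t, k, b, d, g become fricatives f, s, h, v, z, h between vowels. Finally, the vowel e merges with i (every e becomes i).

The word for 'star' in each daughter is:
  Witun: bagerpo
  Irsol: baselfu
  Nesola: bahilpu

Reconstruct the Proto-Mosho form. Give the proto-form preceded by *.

*bagelpu

Position 4: Witun has e, Irsol has e, Nesola has i. Witun preserves e here (none of its changes turn any other segment into e), so the proto-segment is *e.
Position 6: Witun has p, Irsol has f, Nesola has p. Witun preserves p here (none of its changes turn any other segment into p), so the proto-segment is *p.
Position 5: Witun has r, Irsol has l, Nesola has l. Irsol preserves l here (none of its changes turn any other segment into l), so the proto-segment is *l.
Continuing position by position gives *bagelpu; check it forward:
Witun: start from *bagelpu.
  rule 1 (unconditioned shift): bagelpu → bagerpu
  rule 2 (vowel merger): bagerpu → bagerpo
  rule 3: no change — bagerpo
  ⇒ Witun bagerpo
Irsol: *bagelpu > bakelpu > baselpu > baselfu  (by unconditioned shift, palatalisation, unconditioned shift)
Nesola: *bagelpu
  bagelpu (rule 1 does not apply)
  bagelpu (rule 2 does not apply)
  bagelpu → bahelpu   [intervocalic lenition]
  bahelpu → bahilpu   [vowel merger]
  giving Nesola bahilpu.
Only *bagelpu yields all of Witun bagerpo, Irsol baselfu, Nesola bahilpu.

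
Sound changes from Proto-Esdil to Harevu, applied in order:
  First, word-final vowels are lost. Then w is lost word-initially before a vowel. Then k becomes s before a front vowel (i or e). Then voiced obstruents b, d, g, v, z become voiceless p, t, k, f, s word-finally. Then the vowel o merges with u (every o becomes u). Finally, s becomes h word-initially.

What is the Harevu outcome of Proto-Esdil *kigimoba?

Harevu: *kigimoba > kigimob > sigimob > sigimop > sigimup > higimup  (by apocope, palatalisation, final devoicing, vowel merger, debuccalisation)

higimup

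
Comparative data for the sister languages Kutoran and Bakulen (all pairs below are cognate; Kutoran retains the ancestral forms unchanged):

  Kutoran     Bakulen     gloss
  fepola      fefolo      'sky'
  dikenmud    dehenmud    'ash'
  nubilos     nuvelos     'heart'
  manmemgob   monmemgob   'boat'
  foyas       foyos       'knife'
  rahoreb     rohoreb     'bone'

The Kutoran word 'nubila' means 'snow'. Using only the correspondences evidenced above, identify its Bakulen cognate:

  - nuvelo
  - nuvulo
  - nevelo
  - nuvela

nuvelo

nubilos ~ nuvelos — Kutoran b corresponds to Bakulen v between vowels (before a front vowel).
dikenmud ~ dehenmud, nubilos ~ nuvelos — Kutoran i corresponds to Bakulen e after a consonant, before a consonant other than r, m, n, p, b, f, v.
fepola ~ fefolo — Kutoran a corresponds to Bakulen o word-finally.
Applying these to Kutoran 'nubila':
  nubila → nuvila   (b→v between vowels (before a front vowel))
  nuvila → nuvela   (i→e after a consonant, before a consonant other than r, m, n, p, b, f, v)
  nuvela → nuvelo   (a→o word-finally)
So the Bakulen cognate is 'nuvelo'.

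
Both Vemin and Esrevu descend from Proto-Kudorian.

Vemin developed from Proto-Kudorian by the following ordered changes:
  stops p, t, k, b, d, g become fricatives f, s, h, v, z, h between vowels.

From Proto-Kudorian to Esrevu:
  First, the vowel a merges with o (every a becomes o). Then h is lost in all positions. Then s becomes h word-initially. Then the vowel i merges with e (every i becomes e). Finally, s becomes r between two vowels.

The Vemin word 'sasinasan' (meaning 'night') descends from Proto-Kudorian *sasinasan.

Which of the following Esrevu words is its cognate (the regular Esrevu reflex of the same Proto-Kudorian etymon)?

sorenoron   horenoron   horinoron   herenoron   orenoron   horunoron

Esrevu: *sasinasan > sosinoson > hosinoson > hosenoson > horenoron  (by vowel merger, debuccalisation, vowel merger, rhotacism)
Only 'horenoron' matches the regular Esrevu development of *sasinasan.

horenoron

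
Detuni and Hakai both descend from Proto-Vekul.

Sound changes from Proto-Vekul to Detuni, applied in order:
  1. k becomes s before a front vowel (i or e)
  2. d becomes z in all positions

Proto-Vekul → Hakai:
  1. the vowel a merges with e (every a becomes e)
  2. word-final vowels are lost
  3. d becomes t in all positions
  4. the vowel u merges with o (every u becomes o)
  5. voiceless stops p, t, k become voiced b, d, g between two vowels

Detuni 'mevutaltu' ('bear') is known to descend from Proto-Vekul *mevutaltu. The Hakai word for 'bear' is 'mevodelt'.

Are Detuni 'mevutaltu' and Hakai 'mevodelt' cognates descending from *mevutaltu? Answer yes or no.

Derive the expected Hakai reflex of *mevutaltu:
Hakai: *mevutaltu > mevuteltu > mevutelt > mevotelt > mevodelt  (by vowel merger, apocope, vowel merger, intervocalic voicing)
Hakai 'mevodelt' matches the regular reflex exactly, so the pair is cognate.

yes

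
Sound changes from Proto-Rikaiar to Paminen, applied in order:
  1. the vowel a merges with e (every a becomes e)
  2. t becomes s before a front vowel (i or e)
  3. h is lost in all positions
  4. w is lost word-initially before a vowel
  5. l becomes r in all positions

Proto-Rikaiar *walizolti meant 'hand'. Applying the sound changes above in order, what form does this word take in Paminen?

Paminen: *walizolti
  walizolti → welizolti   [vowel merger]
  welizolti → welizolsi   [palatalisation]
  welizolsi (rule 3 does not apply)
  welizolsi → elizolsi   [glide loss]
  elizolsi → erizorsi   [unconditioned shift]
  giving Paminen erizorsi.

erizorsi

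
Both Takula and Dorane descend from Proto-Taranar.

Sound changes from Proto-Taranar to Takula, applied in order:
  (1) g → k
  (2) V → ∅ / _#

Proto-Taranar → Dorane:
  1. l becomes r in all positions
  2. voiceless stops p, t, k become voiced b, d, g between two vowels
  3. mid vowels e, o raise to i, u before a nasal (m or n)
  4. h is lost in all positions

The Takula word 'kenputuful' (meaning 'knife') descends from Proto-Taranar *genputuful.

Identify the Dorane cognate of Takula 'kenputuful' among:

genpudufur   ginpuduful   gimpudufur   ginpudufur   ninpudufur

Dorane: *genputuful > genputufur > genpudufur > ginpudufur  (by unconditioned shift, intervocalic voicing, pre-nasal raising)
The other candidates each miss or misapply at least one Dorane change.

ginpudufur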